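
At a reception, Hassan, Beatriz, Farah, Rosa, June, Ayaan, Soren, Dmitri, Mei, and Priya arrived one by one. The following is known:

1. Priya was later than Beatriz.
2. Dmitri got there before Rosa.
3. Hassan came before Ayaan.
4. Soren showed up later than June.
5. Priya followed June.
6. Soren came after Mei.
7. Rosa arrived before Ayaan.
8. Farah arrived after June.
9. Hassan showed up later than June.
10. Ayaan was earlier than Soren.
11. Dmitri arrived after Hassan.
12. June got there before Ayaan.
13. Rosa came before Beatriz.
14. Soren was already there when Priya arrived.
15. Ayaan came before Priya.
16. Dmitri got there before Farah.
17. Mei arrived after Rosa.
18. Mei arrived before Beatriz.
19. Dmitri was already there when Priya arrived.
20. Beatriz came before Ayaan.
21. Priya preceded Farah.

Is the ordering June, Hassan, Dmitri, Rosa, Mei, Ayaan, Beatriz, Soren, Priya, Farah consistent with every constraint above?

The constraints require Beatriz before Ayaan, but in the proposed sequence Ayaan appears ahead of Beatriz. That one violation is enough.

no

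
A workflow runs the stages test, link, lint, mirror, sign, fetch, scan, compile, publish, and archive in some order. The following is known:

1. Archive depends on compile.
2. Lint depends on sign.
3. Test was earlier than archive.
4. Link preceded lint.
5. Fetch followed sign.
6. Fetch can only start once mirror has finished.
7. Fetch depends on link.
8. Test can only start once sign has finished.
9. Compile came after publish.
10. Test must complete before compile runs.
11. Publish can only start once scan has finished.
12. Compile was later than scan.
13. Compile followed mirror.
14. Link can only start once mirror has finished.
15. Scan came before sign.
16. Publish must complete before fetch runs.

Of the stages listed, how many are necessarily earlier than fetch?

5

Directly stated before fetch: link, mirror, publish, and sign.
Scan reaches fetch via scan → sign → fetch.
No chain forces compile (or any of the others) ahead of fetch.
That's link, mirror, publish, scan, and sign — 5 in all.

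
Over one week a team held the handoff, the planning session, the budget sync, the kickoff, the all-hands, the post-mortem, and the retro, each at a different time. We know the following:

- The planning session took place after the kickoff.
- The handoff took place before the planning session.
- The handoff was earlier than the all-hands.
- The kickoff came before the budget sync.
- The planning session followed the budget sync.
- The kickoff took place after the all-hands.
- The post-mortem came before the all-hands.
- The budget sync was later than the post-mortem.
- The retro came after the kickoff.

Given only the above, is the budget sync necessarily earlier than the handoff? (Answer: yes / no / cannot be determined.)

no

Tracing the constraints gives the handoff → the all-hands → the kickoff → the budget sync, so the handoff must come before the budget sync.
That means the budget sync cannot be before the handoff.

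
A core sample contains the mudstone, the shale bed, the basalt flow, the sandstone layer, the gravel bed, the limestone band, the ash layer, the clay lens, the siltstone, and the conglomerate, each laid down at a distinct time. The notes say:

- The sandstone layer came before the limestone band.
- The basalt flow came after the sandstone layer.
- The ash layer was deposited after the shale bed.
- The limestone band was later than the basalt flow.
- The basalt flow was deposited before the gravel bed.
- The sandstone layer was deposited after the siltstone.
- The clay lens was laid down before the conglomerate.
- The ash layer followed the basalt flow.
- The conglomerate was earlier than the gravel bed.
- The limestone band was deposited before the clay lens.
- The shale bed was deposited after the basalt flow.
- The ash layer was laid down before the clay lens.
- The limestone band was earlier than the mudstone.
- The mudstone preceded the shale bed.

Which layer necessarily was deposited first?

The siltstone has a chain of constraints placing it before every other layer, so the siltstone must be first.

the siltstone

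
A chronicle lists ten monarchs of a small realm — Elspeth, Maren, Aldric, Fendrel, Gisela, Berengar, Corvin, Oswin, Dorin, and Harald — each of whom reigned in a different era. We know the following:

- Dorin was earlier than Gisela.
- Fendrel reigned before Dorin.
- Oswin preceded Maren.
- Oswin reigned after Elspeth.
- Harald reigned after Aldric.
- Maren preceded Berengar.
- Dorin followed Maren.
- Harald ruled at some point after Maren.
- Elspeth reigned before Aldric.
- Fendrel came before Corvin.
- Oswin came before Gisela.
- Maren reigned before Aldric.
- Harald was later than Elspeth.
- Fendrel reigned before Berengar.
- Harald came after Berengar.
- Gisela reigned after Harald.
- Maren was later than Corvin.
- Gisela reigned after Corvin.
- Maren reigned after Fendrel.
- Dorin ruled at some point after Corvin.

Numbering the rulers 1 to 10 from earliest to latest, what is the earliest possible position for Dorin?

6

Corvin, Elspeth, Fendrel, Maren, and Oswin must all come before Dorin — 5 forced predecessors.
Nothing else is forced ahead of Dorin, so their earliest slot is position 5 + 1 = 6.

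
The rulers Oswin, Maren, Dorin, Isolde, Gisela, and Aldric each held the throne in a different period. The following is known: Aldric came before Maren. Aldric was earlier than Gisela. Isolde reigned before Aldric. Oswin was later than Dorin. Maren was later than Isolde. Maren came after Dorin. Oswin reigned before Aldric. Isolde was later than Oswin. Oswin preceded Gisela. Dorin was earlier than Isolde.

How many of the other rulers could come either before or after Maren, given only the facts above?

1

Forced before Maren: Aldric, Dorin, Isolde, and Oswin.
That leaves Gisela with no forced order relative to Maren — 1.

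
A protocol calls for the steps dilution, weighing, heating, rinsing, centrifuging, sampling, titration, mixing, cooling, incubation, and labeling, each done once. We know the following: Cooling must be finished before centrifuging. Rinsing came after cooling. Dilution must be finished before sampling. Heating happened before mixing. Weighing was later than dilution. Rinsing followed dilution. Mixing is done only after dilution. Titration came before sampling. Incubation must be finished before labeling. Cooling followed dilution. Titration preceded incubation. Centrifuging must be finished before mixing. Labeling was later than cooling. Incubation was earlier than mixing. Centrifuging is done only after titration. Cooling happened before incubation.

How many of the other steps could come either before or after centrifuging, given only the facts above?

6

Forced before centrifuging: cooling, dilution, and titration; forced after centrifuging: mixing.
That leaves heating, incubation, labeling, rinsing, sampling, and weighing with no forced order relative to centrifuging — 6.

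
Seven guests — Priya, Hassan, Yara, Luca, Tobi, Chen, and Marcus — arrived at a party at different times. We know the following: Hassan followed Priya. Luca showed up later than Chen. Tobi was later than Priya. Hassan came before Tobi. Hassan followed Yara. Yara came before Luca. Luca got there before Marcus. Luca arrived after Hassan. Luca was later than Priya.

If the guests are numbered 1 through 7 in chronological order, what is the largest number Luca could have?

Luca must come before Marcus — 1 guest forced after them.
Everything else can be placed before Luca in some valid order, so Luca can sit as late as position 7 − 1 = 6.

6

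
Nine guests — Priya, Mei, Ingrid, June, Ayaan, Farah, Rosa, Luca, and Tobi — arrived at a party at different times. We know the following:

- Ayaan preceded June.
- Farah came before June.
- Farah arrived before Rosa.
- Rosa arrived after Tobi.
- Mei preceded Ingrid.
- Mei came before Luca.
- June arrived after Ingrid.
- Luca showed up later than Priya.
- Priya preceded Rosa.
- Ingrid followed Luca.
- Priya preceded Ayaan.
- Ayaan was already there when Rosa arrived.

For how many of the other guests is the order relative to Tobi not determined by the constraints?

Forced after Tobi: Rosa.
That leaves Ayaan, Farah, Ingrid, June, Luca, Mei, and Priya with no forced order relative to Tobi — 7.

7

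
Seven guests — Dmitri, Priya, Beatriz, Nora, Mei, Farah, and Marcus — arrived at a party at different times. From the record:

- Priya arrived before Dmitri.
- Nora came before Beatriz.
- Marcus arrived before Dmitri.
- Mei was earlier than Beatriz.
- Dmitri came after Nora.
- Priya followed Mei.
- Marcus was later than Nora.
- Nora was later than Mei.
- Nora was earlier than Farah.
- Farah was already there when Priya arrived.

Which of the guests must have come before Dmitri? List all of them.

Directly stated before Dmitri: Marcus, Nora, and Priya.
Farah reaches Dmitri via Farah → Priya → Dmitri.
Mei reaches Dmitri via Mei → Nora → Dmitri.

Farah, Marcus, Mei, Nora, Priya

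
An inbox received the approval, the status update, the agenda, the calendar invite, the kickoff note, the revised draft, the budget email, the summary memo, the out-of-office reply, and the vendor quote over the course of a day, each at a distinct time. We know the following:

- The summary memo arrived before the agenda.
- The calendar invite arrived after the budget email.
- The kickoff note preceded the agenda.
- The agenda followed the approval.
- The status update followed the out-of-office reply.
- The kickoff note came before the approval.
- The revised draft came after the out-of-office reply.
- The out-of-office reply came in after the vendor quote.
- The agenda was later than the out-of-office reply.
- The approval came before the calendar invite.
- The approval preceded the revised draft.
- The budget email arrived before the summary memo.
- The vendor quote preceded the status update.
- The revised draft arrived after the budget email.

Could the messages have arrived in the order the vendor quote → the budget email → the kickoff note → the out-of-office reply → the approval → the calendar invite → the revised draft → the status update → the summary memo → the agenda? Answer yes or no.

yes

Check each stated constraint against the proposed order — e.g. the budget email is ahead of the summary memo; the vendor quote is ahead of the status update. Every pair is in the required order; nothing is violated.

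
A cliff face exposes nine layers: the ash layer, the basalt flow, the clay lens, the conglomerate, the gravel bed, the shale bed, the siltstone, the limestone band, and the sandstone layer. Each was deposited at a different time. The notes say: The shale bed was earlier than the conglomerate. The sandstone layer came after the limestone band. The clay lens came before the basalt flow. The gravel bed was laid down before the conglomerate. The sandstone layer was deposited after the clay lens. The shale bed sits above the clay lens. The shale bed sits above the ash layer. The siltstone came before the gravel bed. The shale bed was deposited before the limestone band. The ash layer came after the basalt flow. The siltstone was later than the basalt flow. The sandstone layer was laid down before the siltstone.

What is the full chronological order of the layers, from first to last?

the clay lens, the basalt flow, the ash layer, the shale bed, the limestone band, the sandstone layer, the siltstone, the gravel bed, the conglomerate

The constraints fix every adjacent pair, so only one ordering works:
the clay lens → the basalt flow → the ash layer → the shale bed → the limestone band → the sandstone layer → the siltstone → the gravel bed → the conglomerate.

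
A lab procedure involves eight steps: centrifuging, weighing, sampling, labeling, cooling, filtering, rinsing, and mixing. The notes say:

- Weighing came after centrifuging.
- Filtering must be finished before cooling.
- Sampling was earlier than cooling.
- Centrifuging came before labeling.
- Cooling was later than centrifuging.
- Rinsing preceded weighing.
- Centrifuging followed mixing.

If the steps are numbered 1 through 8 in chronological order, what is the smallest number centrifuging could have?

Mixing must come before centrifuging — 1 forced predecessor.
Nothing else is forced ahead of centrifuging, so its earliest slot is position 1 + 1 = 2.

2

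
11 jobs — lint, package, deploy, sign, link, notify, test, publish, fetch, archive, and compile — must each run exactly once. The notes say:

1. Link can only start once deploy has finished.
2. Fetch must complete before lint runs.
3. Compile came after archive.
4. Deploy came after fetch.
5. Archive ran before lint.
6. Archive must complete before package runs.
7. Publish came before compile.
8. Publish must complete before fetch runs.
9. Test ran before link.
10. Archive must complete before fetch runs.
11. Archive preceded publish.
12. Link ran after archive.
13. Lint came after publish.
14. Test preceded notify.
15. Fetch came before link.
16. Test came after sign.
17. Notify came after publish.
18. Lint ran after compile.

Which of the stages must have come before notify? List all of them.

archive, publish, sign, test

Directly stated before notify: publish and test.
Archive reaches notify via archive → publish → notify.
Sign reaches notify via sign → test → notify.
No chain forces fetch (or any of the others) ahead of notify.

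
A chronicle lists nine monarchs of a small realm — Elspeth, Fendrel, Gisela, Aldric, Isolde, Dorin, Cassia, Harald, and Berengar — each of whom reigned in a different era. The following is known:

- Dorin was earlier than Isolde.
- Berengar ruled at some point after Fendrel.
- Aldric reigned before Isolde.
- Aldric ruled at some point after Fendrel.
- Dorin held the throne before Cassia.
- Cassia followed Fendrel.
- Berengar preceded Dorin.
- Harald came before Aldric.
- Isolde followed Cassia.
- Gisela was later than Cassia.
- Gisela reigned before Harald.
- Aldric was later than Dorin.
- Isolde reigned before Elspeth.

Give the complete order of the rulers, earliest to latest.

The constraints fix every adjacent pair, so only one ordering works:
Fendrel → Berengar → Dorin → Cassia → Gisela → Harald → Aldric → Isolde → Elspeth.

Fendrel, Berengar, Dorin, Cassia, Gisela, Harald, Aldric, Isolde, Elspeth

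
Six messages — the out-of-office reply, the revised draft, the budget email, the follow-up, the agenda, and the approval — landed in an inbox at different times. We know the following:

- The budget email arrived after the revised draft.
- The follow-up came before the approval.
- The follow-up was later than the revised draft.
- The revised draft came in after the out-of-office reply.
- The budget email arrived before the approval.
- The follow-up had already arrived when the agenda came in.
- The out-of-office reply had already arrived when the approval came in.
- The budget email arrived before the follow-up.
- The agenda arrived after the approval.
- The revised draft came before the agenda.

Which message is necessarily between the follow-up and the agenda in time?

Tracing the constraints gives the follow-up → the approval → the agenda, so the approval sits after the follow-up and before the agenda.
No other message is forced both after the follow-up and before the agenda.

the approval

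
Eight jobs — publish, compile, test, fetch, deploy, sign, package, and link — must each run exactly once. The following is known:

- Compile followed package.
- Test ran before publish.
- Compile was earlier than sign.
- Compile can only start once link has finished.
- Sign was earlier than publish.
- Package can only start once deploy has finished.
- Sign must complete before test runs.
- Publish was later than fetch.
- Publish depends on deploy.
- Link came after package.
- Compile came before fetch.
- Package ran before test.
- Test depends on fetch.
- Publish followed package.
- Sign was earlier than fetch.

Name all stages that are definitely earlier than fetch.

compile, deploy, link, package, sign

Directly stated before fetch: compile and sign.
Deploy reaches fetch via deploy → package → compile → fetch.
Link reaches fetch via link → compile → fetch.
Package reaches fetch via package → compile → fetch.
No chain forces test (or any of the others) ahead of fetch.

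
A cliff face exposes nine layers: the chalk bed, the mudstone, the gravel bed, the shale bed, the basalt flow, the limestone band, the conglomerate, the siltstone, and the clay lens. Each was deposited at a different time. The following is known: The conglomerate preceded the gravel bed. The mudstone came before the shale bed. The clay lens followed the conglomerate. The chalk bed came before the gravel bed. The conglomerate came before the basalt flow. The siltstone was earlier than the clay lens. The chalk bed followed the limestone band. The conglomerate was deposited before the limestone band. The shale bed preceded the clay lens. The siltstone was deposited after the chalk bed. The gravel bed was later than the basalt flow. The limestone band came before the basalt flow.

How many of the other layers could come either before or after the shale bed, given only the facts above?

6

Forced before the shale bed: the mudstone; forced after the shale bed: the clay lens.
That leaves the basalt flow, the chalk bed, the conglomerate, the gravel bed, the limestone band, and the siltstone with no forced order relative to the shale bed — 6.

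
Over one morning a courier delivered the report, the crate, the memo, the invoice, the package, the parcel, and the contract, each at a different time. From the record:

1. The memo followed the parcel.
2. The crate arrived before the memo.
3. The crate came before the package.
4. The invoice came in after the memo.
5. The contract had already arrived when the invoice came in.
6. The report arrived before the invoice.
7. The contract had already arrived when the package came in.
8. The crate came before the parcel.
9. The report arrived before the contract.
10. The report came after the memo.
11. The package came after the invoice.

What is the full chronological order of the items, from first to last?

The constraints fix every adjacent pair, so only one ordering works:
the crate → the parcel → the memo → the report → the contract → the invoice → the package.

the crate, the parcel, the memo, the report, the contract, the invoice, the package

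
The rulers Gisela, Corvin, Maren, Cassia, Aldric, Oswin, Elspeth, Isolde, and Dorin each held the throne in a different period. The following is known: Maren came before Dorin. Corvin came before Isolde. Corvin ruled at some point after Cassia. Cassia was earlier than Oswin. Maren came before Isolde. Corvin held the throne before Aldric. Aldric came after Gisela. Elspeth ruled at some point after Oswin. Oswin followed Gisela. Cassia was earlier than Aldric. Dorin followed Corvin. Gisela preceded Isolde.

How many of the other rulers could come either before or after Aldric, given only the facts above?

5

Forced before Aldric: Cassia, Corvin, and Gisela.
That leaves Dorin, Elspeth, Isolde, Maren, and Oswin with no forced order relative to Aldric — 5.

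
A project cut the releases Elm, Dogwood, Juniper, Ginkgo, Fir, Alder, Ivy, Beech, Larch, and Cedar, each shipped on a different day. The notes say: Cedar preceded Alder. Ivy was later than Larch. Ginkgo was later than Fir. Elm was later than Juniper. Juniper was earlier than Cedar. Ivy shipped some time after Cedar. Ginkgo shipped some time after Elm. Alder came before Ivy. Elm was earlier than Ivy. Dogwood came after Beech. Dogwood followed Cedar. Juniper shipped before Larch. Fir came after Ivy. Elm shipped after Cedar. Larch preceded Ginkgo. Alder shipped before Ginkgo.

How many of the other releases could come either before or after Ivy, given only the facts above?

Forced before Ivy: Alder, Cedar, Elm, Juniper, and Larch; forced after Ivy: Fir and Ginkgo.
That leaves Beech and Dogwood with no forced order relative to Ivy — 2.

2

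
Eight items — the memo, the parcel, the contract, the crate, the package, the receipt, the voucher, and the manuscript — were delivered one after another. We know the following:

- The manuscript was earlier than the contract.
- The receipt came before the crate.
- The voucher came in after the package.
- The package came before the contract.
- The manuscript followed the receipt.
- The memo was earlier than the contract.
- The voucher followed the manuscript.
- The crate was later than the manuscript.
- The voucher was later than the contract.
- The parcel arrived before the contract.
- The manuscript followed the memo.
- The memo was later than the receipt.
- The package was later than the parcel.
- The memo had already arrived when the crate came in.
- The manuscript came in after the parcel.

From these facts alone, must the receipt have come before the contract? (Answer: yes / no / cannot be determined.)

Chain the constraints: the receipt → the memo → the contract. Each link is directly stated, so the receipt comes before the contract.

yes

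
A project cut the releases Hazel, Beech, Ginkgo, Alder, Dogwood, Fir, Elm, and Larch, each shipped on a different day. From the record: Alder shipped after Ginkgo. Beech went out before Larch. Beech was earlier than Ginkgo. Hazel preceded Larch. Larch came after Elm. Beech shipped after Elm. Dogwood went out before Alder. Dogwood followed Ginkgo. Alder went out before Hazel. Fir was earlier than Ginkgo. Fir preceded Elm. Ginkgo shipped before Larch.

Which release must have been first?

Fir

Fir has a chain of constraints placing it before every other release, so Fir must be first.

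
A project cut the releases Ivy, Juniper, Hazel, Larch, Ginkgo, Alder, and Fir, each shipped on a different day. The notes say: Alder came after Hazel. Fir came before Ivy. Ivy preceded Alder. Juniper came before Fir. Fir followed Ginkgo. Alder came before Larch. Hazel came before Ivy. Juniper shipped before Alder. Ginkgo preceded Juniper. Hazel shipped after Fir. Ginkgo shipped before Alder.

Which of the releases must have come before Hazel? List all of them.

Directly stated before Hazel: Fir.
Ginkgo reaches Hazel via Ginkgo → Fir → Hazel.
Juniper reaches Hazel via Juniper → Fir → Hazel.

Fir, Ginkgo, Juniper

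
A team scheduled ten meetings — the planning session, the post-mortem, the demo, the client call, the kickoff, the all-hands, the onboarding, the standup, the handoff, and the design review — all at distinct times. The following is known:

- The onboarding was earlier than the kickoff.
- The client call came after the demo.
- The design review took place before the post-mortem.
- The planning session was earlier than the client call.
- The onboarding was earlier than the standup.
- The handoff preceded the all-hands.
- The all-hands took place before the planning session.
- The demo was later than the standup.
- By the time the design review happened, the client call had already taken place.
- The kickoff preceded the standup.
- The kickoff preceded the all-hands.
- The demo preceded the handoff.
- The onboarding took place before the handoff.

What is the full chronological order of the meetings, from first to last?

The constraints fix every adjacent pair, so only one ordering works:
the onboarding → the kickoff → the standup → the demo → the handoff → the all-hands → the planning session → the client call → the design review → the post-mortem.

the onboarding, the kickoff, the standup, the demo, the handoff, the all-hands, the planning session, the client call, the design review, the post-mortem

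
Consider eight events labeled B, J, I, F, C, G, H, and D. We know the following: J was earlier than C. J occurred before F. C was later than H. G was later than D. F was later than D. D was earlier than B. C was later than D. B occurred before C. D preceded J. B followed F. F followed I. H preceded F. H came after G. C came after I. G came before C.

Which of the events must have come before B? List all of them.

Directly stated before B: D and F.
G reaches B via G → H → F → B.
H reaches B via H → F → B.
I reaches B via I → F → B.
Likewise J reaches B by chaining the stated constraints.
No chain forces C ahead of B.

D, F, G, H, I, J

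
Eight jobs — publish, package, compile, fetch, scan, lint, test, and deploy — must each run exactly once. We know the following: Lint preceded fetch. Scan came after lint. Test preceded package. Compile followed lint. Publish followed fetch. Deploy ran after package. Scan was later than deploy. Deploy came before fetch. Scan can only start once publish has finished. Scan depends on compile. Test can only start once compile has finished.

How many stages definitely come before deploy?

4

Directly stated before deploy: package.
Compile reaches deploy via compile → test → package → deploy.
Lint reaches deploy via lint → compile → test → package → deploy.
Test reaches deploy via test → package → deploy.
That's compile, lint, package, and test — 4 in all.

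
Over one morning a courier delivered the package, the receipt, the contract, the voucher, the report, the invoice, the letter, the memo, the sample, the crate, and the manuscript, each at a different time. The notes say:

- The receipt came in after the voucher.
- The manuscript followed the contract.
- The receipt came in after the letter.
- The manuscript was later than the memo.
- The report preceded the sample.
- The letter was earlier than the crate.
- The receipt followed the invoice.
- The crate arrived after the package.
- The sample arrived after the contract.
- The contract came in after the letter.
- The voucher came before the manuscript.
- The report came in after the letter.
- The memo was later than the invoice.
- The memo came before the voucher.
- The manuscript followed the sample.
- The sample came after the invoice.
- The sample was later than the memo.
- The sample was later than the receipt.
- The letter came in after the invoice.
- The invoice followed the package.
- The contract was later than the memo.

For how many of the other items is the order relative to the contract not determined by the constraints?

4

Forced before the contract: the invoice, the letter, the memo, and the package; forced after the contract: the manuscript and the sample.
That leaves the crate, the receipt, the report, and the voucher with no forced order relative to the contract — 4.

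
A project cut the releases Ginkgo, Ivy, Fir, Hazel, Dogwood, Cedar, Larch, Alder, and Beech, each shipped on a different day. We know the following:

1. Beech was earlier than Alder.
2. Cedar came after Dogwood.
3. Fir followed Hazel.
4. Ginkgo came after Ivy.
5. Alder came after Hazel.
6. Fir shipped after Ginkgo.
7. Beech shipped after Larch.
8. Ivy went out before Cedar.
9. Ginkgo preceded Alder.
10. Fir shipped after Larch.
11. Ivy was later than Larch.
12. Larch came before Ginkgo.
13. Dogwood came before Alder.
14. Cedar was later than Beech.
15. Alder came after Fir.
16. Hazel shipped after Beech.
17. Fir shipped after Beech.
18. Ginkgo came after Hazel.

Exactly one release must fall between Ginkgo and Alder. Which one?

Fir

Tracing the constraints gives Ginkgo → Fir → Alder, so Fir sits after Ginkgo and before Alder.
No other release is forced both after Ginkgo and before Alder.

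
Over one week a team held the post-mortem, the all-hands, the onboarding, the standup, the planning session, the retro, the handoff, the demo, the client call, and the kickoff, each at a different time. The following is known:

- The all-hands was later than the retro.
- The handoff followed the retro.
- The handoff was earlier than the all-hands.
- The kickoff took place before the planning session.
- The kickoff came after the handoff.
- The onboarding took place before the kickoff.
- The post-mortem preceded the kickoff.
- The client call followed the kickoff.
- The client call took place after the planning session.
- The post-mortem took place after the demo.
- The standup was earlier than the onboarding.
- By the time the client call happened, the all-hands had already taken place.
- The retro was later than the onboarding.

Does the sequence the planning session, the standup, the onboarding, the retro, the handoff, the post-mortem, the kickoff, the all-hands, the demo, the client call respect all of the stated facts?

no

The constraints require the kickoff before the planning session, but in the proposed sequence the planning session appears ahead of the kickoff. That one violation is enough.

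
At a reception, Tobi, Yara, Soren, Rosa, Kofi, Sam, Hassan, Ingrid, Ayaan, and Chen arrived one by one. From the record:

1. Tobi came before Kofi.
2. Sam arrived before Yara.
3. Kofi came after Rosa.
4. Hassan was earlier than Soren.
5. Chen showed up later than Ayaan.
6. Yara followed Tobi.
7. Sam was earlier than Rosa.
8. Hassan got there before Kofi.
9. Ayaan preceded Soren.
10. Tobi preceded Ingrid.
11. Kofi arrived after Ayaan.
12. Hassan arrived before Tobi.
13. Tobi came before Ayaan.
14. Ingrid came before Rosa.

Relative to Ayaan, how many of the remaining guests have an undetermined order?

Forced before Ayaan: Hassan and Tobi; forced after Ayaan: Chen, Kofi, and Soren.
That leaves Ingrid, Rosa, Sam, and Yara with no forced order relative to Ayaan — 4.

4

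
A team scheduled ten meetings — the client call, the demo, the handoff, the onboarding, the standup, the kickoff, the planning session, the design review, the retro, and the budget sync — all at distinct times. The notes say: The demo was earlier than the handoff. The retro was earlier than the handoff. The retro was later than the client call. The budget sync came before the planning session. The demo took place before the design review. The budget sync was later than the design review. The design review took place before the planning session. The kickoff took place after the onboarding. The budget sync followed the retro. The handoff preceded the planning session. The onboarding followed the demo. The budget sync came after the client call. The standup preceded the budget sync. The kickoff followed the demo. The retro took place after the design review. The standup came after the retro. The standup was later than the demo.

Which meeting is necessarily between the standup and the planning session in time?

Tracing the constraints gives the standup → the budget sync → the planning session, so the budget sync sits after the standup and before the planning session.
No other meeting is forced both after the standup and before the planning session.

the budget sync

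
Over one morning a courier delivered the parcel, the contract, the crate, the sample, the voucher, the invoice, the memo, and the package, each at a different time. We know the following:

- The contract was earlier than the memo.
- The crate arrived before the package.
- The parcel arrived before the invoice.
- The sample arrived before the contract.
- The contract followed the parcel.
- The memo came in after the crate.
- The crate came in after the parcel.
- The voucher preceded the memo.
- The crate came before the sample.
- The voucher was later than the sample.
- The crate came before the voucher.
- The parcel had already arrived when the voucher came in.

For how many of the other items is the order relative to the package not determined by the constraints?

5

Forced before the package: the crate and the parcel.
That leaves the contract, the invoice, the memo, the sample, and the voucher with no forced order relative to the package — 5.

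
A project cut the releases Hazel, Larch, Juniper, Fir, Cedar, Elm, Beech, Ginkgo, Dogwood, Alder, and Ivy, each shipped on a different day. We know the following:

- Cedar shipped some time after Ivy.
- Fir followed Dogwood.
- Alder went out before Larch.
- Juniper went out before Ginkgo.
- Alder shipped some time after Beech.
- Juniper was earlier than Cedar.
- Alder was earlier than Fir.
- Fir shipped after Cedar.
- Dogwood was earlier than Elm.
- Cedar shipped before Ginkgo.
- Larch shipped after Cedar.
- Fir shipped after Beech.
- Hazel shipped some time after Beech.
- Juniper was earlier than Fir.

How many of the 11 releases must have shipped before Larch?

Directly stated before Larch: Alder and Cedar.
Beech reaches Larch via Beech → Alder → Larch.
Ivy reaches Larch via Ivy → Cedar → Larch.
Juniper reaches Larch via Juniper → Cedar → Larch.
That's Alder, Beech, Cedar, Ivy, and Juniper — 5 in all.

5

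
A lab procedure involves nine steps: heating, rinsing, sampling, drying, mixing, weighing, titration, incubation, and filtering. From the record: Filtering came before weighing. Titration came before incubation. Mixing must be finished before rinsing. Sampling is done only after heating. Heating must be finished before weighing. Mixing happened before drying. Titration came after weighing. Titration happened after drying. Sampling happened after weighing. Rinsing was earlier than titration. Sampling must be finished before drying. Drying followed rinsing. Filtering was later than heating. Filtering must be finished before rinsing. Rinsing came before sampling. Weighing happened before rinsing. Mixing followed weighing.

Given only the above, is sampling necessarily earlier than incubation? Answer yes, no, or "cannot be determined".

Chain the constraints: sampling → drying → titration → incubation. Each link is directly stated, so sampling comes before incubation.

yes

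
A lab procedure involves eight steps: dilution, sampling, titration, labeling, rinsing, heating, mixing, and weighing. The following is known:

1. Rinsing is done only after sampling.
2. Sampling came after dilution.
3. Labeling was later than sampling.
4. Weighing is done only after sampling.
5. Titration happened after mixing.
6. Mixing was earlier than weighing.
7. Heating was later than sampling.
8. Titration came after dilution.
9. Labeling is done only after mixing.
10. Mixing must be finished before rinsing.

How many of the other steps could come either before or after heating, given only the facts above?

Forced before heating: dilution and sampling.
That leaves labeling, mixing, rinsing, titration, and weighing with no forced order relative to heating — 5.

5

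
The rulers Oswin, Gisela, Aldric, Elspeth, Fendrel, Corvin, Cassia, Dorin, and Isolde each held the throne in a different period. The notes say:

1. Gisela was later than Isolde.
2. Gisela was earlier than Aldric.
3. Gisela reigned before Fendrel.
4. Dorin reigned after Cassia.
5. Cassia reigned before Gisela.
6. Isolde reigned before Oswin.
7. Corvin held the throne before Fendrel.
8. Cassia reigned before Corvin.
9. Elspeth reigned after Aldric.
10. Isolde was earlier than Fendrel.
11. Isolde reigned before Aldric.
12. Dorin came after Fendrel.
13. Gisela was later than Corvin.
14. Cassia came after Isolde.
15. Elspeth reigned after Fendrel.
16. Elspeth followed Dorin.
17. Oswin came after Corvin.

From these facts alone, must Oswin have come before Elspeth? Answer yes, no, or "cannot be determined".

No chain of stated constraints runs from Oswin to Elspeth, and none runs from Elspeth to Oswin either.
So the relative order of Oswin and Elspeth is not fixed by the given facts.

cannot be determined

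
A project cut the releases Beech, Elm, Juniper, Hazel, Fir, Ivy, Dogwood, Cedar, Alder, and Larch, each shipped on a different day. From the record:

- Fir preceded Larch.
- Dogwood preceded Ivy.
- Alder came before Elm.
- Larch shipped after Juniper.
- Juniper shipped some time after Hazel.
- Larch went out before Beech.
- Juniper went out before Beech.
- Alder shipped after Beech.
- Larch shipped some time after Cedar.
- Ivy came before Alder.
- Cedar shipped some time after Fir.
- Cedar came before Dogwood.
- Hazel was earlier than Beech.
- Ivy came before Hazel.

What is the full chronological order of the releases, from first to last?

Fir, Cedar, Dogwood, Ivy, Hazel, Juniper, Larch, Beech, Alder, Elm

The constraints fix every adjacent pair, so only one ordering works:
Fir → Cedar → Dogwood → Ivy → Hazel → Juniper → Larch → Beech → Alder → Elm.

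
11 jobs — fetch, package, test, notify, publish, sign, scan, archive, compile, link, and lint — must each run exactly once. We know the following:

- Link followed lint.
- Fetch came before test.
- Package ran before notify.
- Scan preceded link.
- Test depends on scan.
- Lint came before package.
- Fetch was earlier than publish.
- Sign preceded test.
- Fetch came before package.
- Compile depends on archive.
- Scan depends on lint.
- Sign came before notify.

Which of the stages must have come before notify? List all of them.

Directly stated before notify: package and sign.
Fetch reaches notify via fetch → package → notify.
Lint reaches notify via lint → package → notify.
No chain forces test (or any of the others) ahead of notify.

fetch, lint, package, sign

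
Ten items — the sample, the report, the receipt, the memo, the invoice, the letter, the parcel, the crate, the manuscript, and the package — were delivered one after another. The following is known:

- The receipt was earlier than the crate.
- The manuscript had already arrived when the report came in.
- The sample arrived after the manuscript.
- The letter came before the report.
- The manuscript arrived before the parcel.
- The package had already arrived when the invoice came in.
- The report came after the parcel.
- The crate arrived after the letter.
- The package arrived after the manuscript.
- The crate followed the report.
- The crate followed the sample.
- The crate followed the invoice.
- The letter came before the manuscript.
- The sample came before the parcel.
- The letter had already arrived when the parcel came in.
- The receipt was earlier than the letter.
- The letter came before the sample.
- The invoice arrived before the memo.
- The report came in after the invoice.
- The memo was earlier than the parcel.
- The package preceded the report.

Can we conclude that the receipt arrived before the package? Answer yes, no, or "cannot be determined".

yes

Chain the constraints: the receipt → the letter → the manuscript → the package. Each link is directly stated, so the receipt comes before the package.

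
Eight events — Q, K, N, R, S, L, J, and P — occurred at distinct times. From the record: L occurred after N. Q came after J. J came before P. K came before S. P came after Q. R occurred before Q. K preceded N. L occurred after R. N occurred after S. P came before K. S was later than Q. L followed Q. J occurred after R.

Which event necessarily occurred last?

Every other event has a chain of constraints placing it before L, so L is last.

L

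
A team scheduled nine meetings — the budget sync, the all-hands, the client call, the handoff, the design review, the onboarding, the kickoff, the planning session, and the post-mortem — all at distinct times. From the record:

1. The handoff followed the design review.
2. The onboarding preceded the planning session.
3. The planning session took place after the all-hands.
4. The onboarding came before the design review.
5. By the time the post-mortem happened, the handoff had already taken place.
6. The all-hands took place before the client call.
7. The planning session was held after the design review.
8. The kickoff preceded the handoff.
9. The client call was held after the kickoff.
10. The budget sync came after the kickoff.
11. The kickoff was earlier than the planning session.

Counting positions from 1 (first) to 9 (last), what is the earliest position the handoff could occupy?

4

The design review, the kickoff, and the onboarding must all come before the handoff — 3 forced predecessors.
Nothing else is forced ahead of the handoff, so its earliest slot is position 3 + 1 = 4.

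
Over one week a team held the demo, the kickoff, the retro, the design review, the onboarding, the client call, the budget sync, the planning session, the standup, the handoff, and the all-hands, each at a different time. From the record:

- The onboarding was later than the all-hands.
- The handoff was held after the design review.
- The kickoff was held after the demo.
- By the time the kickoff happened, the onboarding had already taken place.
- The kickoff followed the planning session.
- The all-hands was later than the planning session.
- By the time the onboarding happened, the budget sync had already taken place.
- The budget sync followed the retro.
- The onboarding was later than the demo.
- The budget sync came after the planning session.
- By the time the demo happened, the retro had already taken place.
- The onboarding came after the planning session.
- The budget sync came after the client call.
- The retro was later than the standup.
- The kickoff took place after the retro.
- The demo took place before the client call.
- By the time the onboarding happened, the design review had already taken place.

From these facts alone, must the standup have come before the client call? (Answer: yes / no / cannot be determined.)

Chain the constraints: the standup → the retro → the demo → the client call. Each link is directly stated, so the standup comes before the client call.

yes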